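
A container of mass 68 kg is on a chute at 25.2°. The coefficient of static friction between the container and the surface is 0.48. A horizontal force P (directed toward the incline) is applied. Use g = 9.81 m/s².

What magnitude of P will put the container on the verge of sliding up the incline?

P ≈ 819 N

At impending motion up the slope, friction acts down-slope at its limit: f = μ_s N.
Perpendicular to the incline: N = m g cos θ + P sin θ.
Along the incline: P cos θ = m g sin θ + μ_s N = m g sin θ + μ_s (m g cos θ + P sin θ).
Solving, P (cos θ − μ_s sin θ) = m g (sin θ + μ_s cos θ), so P = 68×9.81×(sin 25.2° + 0.48 cos 25.2°)/(cos 25.2° − 0.48 sin 25.2°) = 667×0.8601/0.7005 = 819 N.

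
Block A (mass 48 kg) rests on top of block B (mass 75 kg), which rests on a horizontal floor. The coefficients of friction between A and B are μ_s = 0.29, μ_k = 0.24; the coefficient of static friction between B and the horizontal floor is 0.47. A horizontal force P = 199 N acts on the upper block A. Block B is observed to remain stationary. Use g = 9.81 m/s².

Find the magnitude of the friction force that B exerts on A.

The normal force B exerts on A is simply A's weight, N₁ = 470.9 N.
So the A–B interface can sustain at most μ_s N₁ = 136.6 N of static friction.
P = 199 N exceeds that limit, so A slips over B and the interface friction becomes kinetic: f₁ = μ_k N₁ = 0.24×470.9 = 113 N.
By Newton's third law B feels 113 N forward from A. With B stationary, the floor's static friction on B balances it: f₂ = 113 N (well within μ_s(m_A+m_B)g = 567.1 N).

f ≈ 113 N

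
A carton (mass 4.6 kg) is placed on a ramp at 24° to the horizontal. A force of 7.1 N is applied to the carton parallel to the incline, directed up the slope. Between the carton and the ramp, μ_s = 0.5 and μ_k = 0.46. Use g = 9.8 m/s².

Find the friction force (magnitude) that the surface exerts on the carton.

Perpendicular to the surface, N = m g cos θ = 4.6·9.8·cos 24° = 41.18 N.
The friction needed for equilibrium is m g sin θ − P = 18.34 − 7.1 = 11.24 N, measured positive up-slope.
The static-friction ceiling is μ_s N = 0.5 × 41.18 = 20.59 N.
Since |11.24| ≤ 20.59 N, static friction is sufficient; f equals the required value, not μ_s N.

f ≈ 11.2 N (up the incline)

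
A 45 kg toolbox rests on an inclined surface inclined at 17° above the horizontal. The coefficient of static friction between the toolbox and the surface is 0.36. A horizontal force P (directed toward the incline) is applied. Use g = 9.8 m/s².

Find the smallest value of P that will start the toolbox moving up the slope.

At impending motion up the slope, friction acts down-slope at its limit: f = μ_s N.
Perpendicular to the incline: N = m g cos θ + P sin θ.
Along the incline: P cos θ = m g sin θ + μ_s N = m g sin θ + μ_s (m g cos θ + P sin θ).
Solving, P (cos θ − μ_s sin θ) = m g (sin θ + μ_s cos θ), so P = 45×9.8×(sin 17° + 0.36 cos 17°)/(cos 17° − 0.36 sin 17°) = 441×0.6366/0.8511 = 330 N.

P ≈ 330 N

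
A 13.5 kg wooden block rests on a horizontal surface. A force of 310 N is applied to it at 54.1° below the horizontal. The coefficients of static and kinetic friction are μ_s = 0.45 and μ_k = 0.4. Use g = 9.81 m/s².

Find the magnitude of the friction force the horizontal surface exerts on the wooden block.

N = m g + P sin α = 132.4 + 310×sin 54.1° = 383.5 N.
The horizontal driving force is P cos α = 181.8 N, so equilibrium needs friction f = 181.8 N.
The static-friction limit is μ_s N = 172.6 N.
181.8 > 172.6 N → the wooden block slides; f = μ_k N = 0.4×383.5 = 153 N.

f ≈ 153 N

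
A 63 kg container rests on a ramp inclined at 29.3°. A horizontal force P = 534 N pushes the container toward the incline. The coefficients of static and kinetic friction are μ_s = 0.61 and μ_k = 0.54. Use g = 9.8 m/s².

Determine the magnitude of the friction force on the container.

f ≈ 164 N (down the incline)

Resolve perpendicular to the incline: N = m g cos θ + P sin θ = 63×9.8×cos 29.3° + 534×sin 29.3° = 799.7 N.
Along the incline, the net driving force (taking up-slope positive) is P cos θ − m g sin θ = 465.7 − 302.1 = 163.5 N, so equilibrium requires friction f = -163.5 N (down-slope).
The limit of static friction is μ_s N = 487.8 N.
|f_req| = 163.5 ≤ 487.8 N → the container is in equilibrium; friction equals the required value.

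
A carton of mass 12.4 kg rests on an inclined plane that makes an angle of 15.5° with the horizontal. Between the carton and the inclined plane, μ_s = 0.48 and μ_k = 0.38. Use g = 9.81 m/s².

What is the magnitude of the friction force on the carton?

f ≈ 32.5 N (up the incline)

Normal force: N = m g cos θ = 12.4 × 9.81 × cos 15.5° = 117.2 N.
Along the slope the weight component is m g sin θ = 32.51 N; friction must supply exactly this, acting up-slope.
The static-friction ceiling is μ_s N = 0.48 × 117.2 = 56.27 N.
Since |32.51| ≤ 56.27 N, static friction is sufficient; f equals the required value, not μ_s N.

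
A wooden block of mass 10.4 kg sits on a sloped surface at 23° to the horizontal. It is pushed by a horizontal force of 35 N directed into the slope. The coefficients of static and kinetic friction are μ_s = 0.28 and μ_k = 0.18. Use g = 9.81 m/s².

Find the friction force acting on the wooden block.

Resolve perpendicular to the incline: N = m g cos θ + P sin θ = 10.4×9.81×cos 23° + 35×sin 23° = 107.6 N.
Along the incline, the net driving force (taking up-slope positive) is P cos θ − m g sin θ = 32.22 − 39.86 = -7.646 N, so equilibrium requires friction f = 7.646 N (up-slope).
Maximum static friction: μ_s N = 0.28 × 107.6 = 30.12 N.
|f_req| = 7.646 ≤ 30.12 N → the wooden block is in equilibrium; friction equals the required value.

f ≈ 7.65 N (up the incline)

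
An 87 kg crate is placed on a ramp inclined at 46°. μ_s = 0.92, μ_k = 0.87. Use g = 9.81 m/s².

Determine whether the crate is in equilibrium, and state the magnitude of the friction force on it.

f ≈ 516 N

N = m g cos θ = 593 N.
Down-slope weight component: m g sin θ = 614 N.
μ_s N = 545 N.
614 > 545 N, so it slides; kinetic friction f = μ_k N = 0.87×593 = 516 N.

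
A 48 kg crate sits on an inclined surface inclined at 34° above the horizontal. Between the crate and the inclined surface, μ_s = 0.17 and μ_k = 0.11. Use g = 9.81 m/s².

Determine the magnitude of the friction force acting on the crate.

f ≈ 42.9 N (up the incline)

Normal force: N = m g cos θ = 48 × 9.81 × cos 34° = 390.4 N.
Along the slope the weight component is m g sin θ = 263.3 N; friction must supply exactly this, acting up-slope.
Static friction can supply at most μ_s N = 66.36 N.
|263.3| exceeds 66.36 N, so the crate slips down-slope; friction is kinetic, f = μ_k N = 0.11×390.4 = 42.9 N.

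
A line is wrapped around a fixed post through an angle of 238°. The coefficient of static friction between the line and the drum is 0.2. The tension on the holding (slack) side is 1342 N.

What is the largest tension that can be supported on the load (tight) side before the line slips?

At impending slip the capstan equation gives T₂/T₁ = e^{μβ} with β in radians.
β = 238° × π/180 = 4.154 rad.
e^{μβ} = e^{0.2×4.154} = 2.295.
T₂ = T₁ · e^{μβ} = 1342 × 2.295 = 3080 N.

T_max ≈ 3080 N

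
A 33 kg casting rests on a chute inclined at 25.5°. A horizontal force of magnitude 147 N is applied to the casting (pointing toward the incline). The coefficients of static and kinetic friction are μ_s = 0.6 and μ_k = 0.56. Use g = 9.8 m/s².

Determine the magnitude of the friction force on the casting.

f ≈ 6.55 N (up the incline)

The horizontal push has a component P sin θ into the surface, so N = m g cos θ + P sin θ = 291.9 + 63.29 = 355.2 N.
Along the incline, the net driving force (taking up-slope positive) is P cos θ − m g sin θ = 132.7 − 139.2 = -6.547 N, so equilibrium requires friction f = 6.547 N (up-slope).
Maximum static friction: μ_s N = 0.6 × 355.2 = 213.1 N.
Since 6.547 N is within the 213.1 N limit, the casting stays put and friction is exactly 6.55 N.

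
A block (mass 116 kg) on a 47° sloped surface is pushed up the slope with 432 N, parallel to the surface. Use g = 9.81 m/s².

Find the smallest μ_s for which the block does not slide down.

μ_s,min ≈ 0.516

N = m g cos θ = 776.1 N.
Friction must make up the shortfall along the incline: f = m g sin θ − P = 832.3 − 432 = 400.3 N.
At the threshold f = μ_s N, so μ_s,min = 400.3/776.1 = 0.516.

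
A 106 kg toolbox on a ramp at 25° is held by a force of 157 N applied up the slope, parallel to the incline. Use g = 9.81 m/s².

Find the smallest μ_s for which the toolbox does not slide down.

μ_s,min ≈ 0.3

N = m g cos θ = 942.4 N.
Friction must make up the shortfall along the incline: f = m g sin θ − P = 439.5 − 157 = 282.5 N.
At the threshold f = μ_s N, so μ_s,min = 282.5/942.4 = 0.3.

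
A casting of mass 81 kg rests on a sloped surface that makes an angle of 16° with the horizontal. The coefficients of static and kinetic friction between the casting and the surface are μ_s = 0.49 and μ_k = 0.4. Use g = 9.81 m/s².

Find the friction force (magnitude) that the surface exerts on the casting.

f ≈ 219 N (up the incline)

The normal reaction is N = m g cos θ = 763.8 N.
Along the slope the weight component is m g sin θ = 219 N; friction must supply exactly this, acting up-slope.
Static friction can supply at most μ_s N = 374.3 N.
Since |219| ≤ 374.3 N, the casting remains in static equilibrium and friction takes exactly the required value.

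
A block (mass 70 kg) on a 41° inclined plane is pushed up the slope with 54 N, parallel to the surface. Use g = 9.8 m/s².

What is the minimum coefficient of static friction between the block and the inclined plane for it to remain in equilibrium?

N = m g cos θ = 517.7 N.
Friction must make up the shortfall along the incline: f = m g sin θ − P = 450.1 − 54 = 396.1 N.
At the threshold f = μ_s N, so μ_s,min = 396.1/517.7 = 0.765.

μ_s,min ≈ 0.765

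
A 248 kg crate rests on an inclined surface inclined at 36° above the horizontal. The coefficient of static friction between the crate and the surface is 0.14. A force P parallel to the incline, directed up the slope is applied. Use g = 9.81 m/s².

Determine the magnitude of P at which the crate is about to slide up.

At impending motion up the slope, friction acts down-slope at its limit: f = μ_s N.
P is parallel to the surface, so N = m g cos θ = 1970 N.
Along the incline: P = m g sin θ + μ_s N = 1430 + 0.14×1970 = 1710 N.

P ≈ 1710 N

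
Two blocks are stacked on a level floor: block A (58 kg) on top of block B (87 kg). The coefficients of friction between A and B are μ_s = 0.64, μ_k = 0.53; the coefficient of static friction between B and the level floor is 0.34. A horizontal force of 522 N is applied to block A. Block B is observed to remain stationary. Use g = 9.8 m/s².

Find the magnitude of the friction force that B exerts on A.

f ≈ 301 N

Between the blocks, N₁ = m_A g = 568.4 N.
So the A–B interface can sustain at most μ_s N₁ = 363.8 N of static friction.
Since P = 522 N > 363.8 N, A slides on B; the A–B friction is kinetic: f₁ = μ_k N₁ = 0.53×568.4 = 301 N.
By Newton's third law B feels 301 N forward from A. With B stationary, the floor's static friction on B balances it: f₂ = 301 N (well within μ_s(m_A+m_B)g = 483.1 N).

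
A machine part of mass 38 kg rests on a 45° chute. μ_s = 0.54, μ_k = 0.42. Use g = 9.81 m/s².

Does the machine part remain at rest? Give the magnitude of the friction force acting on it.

N = m g cos θ = 264 N.
Down-slope weight component: m g sin θ = 264 N.
μ_s N = 142 N.
264 > 142 N, so it slides; kinetic friction f = μ_k N = 0.42×264 = 111 N.

f ≈ 111 N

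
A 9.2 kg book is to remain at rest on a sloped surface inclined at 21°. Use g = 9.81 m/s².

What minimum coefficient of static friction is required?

At the slip threshold m g sin θ = μ_s m g cos θ, so μ_s,min = tan θ.
μ_s,min = tan 21° = 0.384.

μ_s,min ≈ 0.384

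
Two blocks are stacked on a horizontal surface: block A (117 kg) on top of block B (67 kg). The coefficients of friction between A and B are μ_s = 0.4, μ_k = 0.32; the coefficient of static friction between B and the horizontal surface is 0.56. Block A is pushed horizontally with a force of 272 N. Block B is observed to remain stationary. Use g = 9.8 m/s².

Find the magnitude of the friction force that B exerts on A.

Between the blocks, N₁ = m_A g = 1147 N.
So the A–B interface can sustain at most μ_s N₁ = 458.6 N of static friction.
Since P = 272 N ≤ 458.6 N, A does not slip on B; friction on A equals P = 272 N.
By Newton's third law B feels 272 N forward from A. With B stationary, the floor's static friction on B balances it: f₂ = 272 N (well within μ_s(m_A+m_B)g = 1010 N).

f ≈ 272 N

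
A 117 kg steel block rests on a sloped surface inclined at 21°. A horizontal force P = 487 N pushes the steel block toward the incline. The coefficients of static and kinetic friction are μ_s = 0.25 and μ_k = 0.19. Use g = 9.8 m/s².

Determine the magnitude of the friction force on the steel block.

Normal direction: N = m g cos θ + P sin θ = 1245 N.
Parallel to the incline: P cos θ − m g sin θ = 454.7 − 410.9 = 43.75 N; the friction needed to balance this is 43.75 N acting down the slope.
Maximum static friction: μ_s N = 0.25 × 1245 = 311.2 N.
|f_req| = 43.75 ≤ 311.2 N → the steel block is in equilibrium; friction equals the required value.

f ≈ 43.7 N (down the incline)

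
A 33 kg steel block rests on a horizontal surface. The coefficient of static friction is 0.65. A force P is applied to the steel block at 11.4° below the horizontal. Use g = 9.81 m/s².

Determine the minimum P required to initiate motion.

P ≈ 247 N

N = m g + P sin α (the push presses the steel block into the horizontal surface).
At impending slip, P cos α = μ_s N = μ_s (m g + P sin α).
Solving: P (cos α − μ_s sin α) = μ_s m g → P = 0.65×324/(cos 11.4° − 0.65 sin 11.4°) = 210/0.8518 = 247 N.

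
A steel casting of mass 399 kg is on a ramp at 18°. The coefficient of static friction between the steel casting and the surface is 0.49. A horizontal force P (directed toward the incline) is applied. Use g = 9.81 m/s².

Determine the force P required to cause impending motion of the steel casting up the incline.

At impending motion up the slope, friction acts down-slope at its limit: f = μ_s N.
Perpendicular to the incline: N = m g cos θ + P sin θ.
Along the incline: P cos θ = m g sin θ + μ_s N = m g sin θ + μ_s (m g cos θ + P sin θ).
Solving, P (cos θ − μ_s sin θ) = m g (sin θ + μ_s cos θ), so P = 399×9.81×(sin 18° + 0.49 cos 18°)/(cos 18° − 0.49 sin 18°) = 3910×0.775/0.7996 = 3790 N.

P ≈ 3790 N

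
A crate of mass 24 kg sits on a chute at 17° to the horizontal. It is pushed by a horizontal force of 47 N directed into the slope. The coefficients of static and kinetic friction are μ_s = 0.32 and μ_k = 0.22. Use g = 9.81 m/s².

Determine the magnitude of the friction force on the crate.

Normal direction: N = m g cos θ + P sin θ = 238.9 N.
Parallel to the incline: P cos θ − m g sin θ = 44.95 − 68.84 = -23.89 N; the friction needed to balance this is 23.89 N acting up the slope.
Maximum static friction: μ_s N = 0.32 × 238.9 = 76.45 N.
Since 23.89 N is within the 76.45 N limit, the crate stays put and friction is exactly 23.9 N.

f ≈ 23.9 N (up the incline)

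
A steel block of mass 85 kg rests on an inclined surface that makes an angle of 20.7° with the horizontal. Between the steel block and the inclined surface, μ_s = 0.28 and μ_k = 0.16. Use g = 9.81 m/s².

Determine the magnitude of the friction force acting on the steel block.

Perpendicular to the surface, N = m g cos θ = 85·9.81·cos 20.7° = 780 N.
For equilibrium along the incline, friction must balance the weight component: f = m g sin θ = 294.7 N up the slope.
Static friction can supply at most μ_s N = 218.4 N.
Since |294.7| > 218.4 N, static friction cannot hold it; the steel block slides down the incline and kinetic friction applies: f = μ_k N = 0.16 × 780 = 125 N.

f ≈ 125 N (up the incline)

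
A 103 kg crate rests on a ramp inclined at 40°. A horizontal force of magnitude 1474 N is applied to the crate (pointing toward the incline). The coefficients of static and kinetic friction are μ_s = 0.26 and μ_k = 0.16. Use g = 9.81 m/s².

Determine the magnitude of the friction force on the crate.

f ≈ 275 N (down the incline)

Normal direction: N = m g cos θ + P sin θ = 1722 N.
Along the incline, the net driving force (taking up-slope positive) is P cos θ − m g sin θ = 1129 − 649.5 = 479.7 N, so equilibrium requires friction f = -479.7 N (down-slope).
The limit of static friction is μ_s N = 447.6 N.
|f_req| = 479.7 > 447.6 N → the crate slides up the incline; f = μ_k N = 0.16 × 1722 = 275 N.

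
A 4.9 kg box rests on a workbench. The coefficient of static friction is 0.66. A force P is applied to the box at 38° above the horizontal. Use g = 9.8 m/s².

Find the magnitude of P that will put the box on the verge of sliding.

N = m g − P sin α (the pull lifts the box).
At impending slip, P cos α = μ_s N = μ_s (m g − P sin α).
Solving: P (cos α + μ_s sin α) = μ_s m g → P = 0.66×48/(cos 38° + 0.66 sin 38°) = 31.7/1.194 = 26.5 N.

P ≈ 26.5 N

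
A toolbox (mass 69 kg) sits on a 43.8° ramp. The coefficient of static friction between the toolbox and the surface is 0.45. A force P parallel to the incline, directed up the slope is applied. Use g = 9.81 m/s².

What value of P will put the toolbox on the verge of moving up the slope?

P ≈ 688 N

At impending motion up the slope, friction acts down-slope at its limit: f = μ_s N.
P is parallel to the surface, so N = m g cos θ = 489 N.
Along the incline: P = m g sin θ + μ_s N = 469 + 0.45×489 = 688 N.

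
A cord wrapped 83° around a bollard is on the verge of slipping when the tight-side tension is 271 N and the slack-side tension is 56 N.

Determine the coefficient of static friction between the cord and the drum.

T₂/T₁ = e^{μβ} → μ = ln(T₂/T₁)/β.
β = 83° = 1.449 rad.
μ = ln(271/56)/1.449 = ln(4.839)/1.449 = 1.09.

μ ≈ 1.09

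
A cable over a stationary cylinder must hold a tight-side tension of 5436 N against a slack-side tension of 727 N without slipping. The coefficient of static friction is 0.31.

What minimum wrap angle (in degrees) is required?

β_min ≈ 372°

T₂/T₁ = e^{μβ} → β = ln(T₂/T₁)/μ.
β = ln(5436/727)/0.31 = 2.012/0.31 = 6.49 rad.
In degrees: β = 6.49 × 180/π = 372°.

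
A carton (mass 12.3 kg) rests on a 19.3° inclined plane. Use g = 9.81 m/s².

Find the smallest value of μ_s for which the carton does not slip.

μ_s,min ≈ 0.35

At the slip threshold m g sin θ = μ_s m g cos θ, so μ_s,min = tan θ.
μ_s,min = tan 19.3° = 0.35.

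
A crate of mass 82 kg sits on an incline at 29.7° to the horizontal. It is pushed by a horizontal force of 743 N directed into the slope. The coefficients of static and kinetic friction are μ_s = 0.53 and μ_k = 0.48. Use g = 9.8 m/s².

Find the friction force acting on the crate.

Resolve perpendicular to the incline: N = m g cos θ + P sin θ = 82×9.8×cos 29.7° + 743×sin 29.7° = 1066 N.
Along the incline, the net driving force (taking up-slope positive) is P cos θ − m g sin θ = 645.4 − 398.2 = 247.2 N, so equilibrium requires friction f = -247.2 N (down-slope).
The limit of static friction is μ_s N = 565.1 N.
|f_req| = 247.2 ≤ 565.1 N → the crate is in equilibrium; friction equals the required value.

f ≈ 247 N (down the incline)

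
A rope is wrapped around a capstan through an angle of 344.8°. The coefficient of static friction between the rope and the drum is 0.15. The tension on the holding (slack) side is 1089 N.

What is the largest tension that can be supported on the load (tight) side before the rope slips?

At impending slip the capstan equation gives T₂/T₁ = e^{μβ} with β in radians.
β = 344.8° × π/180 = 6.018 rad.
e^{μβ} = e^{0.15×6.018} = 2.466.
T₂ = T₁ · e^{μβ} = 1089 × 2.466 = 2690 N.

T_max ≈ 2690 N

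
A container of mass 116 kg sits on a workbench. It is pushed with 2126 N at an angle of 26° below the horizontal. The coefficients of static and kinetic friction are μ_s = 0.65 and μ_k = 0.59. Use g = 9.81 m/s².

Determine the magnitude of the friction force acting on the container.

f ≈ 1220 N

N = m g + P sin α = 1138 + 2126×sin 26° = 2070 N.
The horizontal driving force is P cos α = 1911 N, so equilibrium needs friction f = 1911 N.
μ_s N = 0.65 × 2070 = 1345 N.
The required friction exceeds μ_s N, so the container moves and f = μ_k N = 1220 N.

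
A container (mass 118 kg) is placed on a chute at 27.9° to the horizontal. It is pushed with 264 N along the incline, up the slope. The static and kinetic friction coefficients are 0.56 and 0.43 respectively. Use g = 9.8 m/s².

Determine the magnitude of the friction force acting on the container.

Normal force: N = m g cos θ = 118 × 9.8 × cos 27.9° = 1022 N.
Parallel to the incline, ΣF = 0 gives f = m g sin θ − P = 541.1 − 264 = 277.1 N (up-slope positive).
Maximum static friction available: μ_s N = 0.56 × 1022 = 572.3 N.
Since |277.1| ≤ 572.3 N, static friction is sufficient; f equals the required value, not μ_s N.

f ≈ 277 N (up the incline)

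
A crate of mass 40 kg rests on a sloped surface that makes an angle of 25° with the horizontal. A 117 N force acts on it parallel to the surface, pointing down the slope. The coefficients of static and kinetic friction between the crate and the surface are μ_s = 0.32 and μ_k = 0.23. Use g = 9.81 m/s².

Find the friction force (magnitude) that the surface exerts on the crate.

Normal force: N = m g cos θ = 40 × 9.81 × cos 25° = 355.6 N.
Parallel to the incline, ΣF = 0 gives f = m g sin θ + P = 165.8 + 117 = 282.8 N (up-slope positive).
The static-friction ceiling is μ_s N = 0.32 × 355.6 = 113.8 N.
|282.8| exceeds 113.8 N, so the crate slips down-slope; friction is kinetic, f = μ_k N = 0.23×355.6 = 81.8 N.

f ≈ 81.8 N (up the incline)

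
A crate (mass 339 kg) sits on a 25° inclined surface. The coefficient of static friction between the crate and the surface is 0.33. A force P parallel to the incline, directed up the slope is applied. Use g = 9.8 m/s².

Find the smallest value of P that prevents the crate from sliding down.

P_min ≈ 410 N

The crate tends to slide down (tan θ > μ_s), so at the point of impending slip friction acts up-slope at its limit: f = μ_s N.
P is parallel to the surface, so N = m g cos θ = 3010 N.
Along the incline: P + μ_s N = m g sin θ, so P = 1400 − 0.33×3010 = 410 N.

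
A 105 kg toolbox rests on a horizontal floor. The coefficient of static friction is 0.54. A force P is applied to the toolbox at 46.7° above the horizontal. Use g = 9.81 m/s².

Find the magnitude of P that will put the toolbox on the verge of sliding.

P ≈ 516 N

N = m g − P sin α (the pull lifts the toolbox).
At impending slip, P cos α = μ_s N = μ_s (m g − P sin α).
Solving: P (cos α + μ_s sin α) = μ_s m g → P = 0.54×1030/(cos 46.7° + 0.54 sin 46.7°) = 556/1.079 = 516 N.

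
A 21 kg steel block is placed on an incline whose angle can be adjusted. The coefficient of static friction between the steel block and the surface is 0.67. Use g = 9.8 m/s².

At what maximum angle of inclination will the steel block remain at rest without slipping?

θ_max ≈ 33.8°

At the slip threshold, m g sin θ = μ_s · m g cos θ, so tan θ = μ_s.
θ_max = arctan(0.67) = 33.8°.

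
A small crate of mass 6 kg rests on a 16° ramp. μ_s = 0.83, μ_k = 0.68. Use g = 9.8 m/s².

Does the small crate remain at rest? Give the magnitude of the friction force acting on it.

N = m g cos θ = 56.5 N.
Down-slope weight component: m g sin θ = 16.2 N.
μ_s N = 46.9 N.
16.2 ≤ 46.9 N, so it stays put; friction = 16.2 N.

f ≈ 16.2 N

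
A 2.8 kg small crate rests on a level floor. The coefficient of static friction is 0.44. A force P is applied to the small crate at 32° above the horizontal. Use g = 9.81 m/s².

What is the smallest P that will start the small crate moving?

N = m g − P sin α (the pull lifts the small crate).
At impending slip, P cos α = μ_s N = μ_s (m g − P sin α).
Solving: P (cos α + μ_s sin α) = μ_s m g → P = 0.44×27.5/(cos 32° + 0.44 sin 32°) = 12.1/1.081 = 11.2 N.

P ≈ 11.2 N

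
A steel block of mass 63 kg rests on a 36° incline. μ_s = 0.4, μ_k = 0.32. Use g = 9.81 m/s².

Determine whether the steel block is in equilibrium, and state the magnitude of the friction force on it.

N = m g cos θ = 500 N.
Down-slope weight component: m g sin θ = 363 N.
μ_s N = 200 N.
363 > 200 N, so it slides; kinetic friction f = μ_k N = 0.32×500 = 160 N.

f ≈ 160 N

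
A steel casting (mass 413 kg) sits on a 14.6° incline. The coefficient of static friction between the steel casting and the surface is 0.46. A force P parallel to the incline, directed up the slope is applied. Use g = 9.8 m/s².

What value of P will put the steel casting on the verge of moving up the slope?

P ≈ 2820 N

At impending motion up the slope, friction acts down-slope at its limit: f = μ_s N.
P is parallel to the surface, so N = m g cos θ = 3920 N.
Along the incline: P = m g sin θ + μ_s N = 1020 + 0.46×3920 = 2820 N.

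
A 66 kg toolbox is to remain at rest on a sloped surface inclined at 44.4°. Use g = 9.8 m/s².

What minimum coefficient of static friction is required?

At the slip threshold m g sin θ = μ_s m g cos θ, so μ_s,min = tan θ.
μ_s,min = tan 44.4° = 0.979.

μ_s,min ≈ 0.979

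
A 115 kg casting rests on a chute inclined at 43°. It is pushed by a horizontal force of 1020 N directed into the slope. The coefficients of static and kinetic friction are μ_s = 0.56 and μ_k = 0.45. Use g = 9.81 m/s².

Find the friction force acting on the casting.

Resolve perpendicular to the incline: N = m g cos θ + P sin θ = 115×9.81×cos 43° + 1020×sin 43° = 1521 N.
Parallel to the incline: P cos θ − m g sin θ = 746 − 769.4 = -23.42 N; the friction needed to balance this is 23.42 N acting up the slope.
The limit of static friction is μ_s N = 851.6 N.
|f_req| = 23.42 ≤ 851.6 N → the casting is in equilibrium; friction equals the required value.

f ≈ 23.4 N (up the incline)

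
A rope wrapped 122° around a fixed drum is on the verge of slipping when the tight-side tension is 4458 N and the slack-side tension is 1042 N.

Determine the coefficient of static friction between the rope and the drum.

T₂/T₁ = e^{μβ} → μ = ln(T₂/T₁)/β.
β = 122° = 2.129 rad.
μ = ln(4458/1042)/2.129 = ln(4.278)/2.129 = 0.683.

μ ≈ 0.683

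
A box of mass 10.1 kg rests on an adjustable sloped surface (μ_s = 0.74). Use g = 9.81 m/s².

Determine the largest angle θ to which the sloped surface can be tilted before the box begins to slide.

θ_max ≈ 36.5°

At the slip threshold, m g sin θ = μ_s · m g cos θ, so tan θ = μ_s.
θ_max = arctan(0.74) = 36.5°.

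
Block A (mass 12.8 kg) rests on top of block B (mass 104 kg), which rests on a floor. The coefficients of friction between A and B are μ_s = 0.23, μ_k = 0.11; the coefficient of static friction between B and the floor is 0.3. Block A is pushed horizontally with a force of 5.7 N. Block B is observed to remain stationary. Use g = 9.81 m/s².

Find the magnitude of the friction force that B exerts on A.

Between the blocks, N₁ = m_A g = 125.6 N.
Maximum static friction on A from B: μ_s N₁ = 0.23×125.6 = 28.88 N.
P = 5.7 N is within that limit, so A and B move together (both at rest); the A–B friction is simply f₁ = P = 5.7 N.
By Newton's third law B feels 5.7 N forward from A. With B stationary, the floor's static friction on B balances it: f₂ = 5.7 N (well within μ_s(m_A+m_B)g = 343.7 N).

f ≈ 5.7 N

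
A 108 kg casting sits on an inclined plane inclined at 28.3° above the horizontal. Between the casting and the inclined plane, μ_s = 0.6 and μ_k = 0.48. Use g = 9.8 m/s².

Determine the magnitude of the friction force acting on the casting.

Normal force: N = m g cos θ = 108 × 9.8 × cos 28.3° = 931.9 N.
Along the slope the weight component is m g sin θ = 501.8 N; friction must supply exactly this, acting up-slope.
Static friction can supply at most μ_s N = 559.1 N.
Since |501.8| ≤ 559.1 N, no slip — friction simply equals what equilibrium demands.

f ≈ 502 N (up the incline)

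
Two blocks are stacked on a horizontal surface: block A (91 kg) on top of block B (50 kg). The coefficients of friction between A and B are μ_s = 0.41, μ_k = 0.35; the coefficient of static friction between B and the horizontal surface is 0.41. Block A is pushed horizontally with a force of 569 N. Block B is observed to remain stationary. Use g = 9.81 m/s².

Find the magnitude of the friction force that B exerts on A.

f ≈ 312 N

Between the blocks, N₁ = m_A g = 892.7 N.
So the A–B interface can sustain at most μ_s N₁ = 366 N of static friction.
P = 569 N exceeds that limit, so A slips over B and the interface friction becomes kinetic: f₁ = μ_k N₁ = 0.35×892.7 = 312 N.
B experiences an equal 312 N forward from A (third law). B is in equilibrium, so the floor supplies f₂ = 312 N of static friction (limit μ_s(m_A+m_B)g = 567.1 N, not exceeded).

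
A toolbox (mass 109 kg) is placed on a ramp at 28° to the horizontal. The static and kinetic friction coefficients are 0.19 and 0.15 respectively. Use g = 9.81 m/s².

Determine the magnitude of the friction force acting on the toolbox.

f ≈ 142 N (up the incline)

Normal force: N = m g cos θ = 109 × 9.81 × cos 28° = 944.1 N.
Along the slope the weight component is m g sin θ = 502 N; friction must supply exactly this, acting up-slope.
The static-friction ceiling is μ_s N = 0.19 × 944.1 = 179.4 N.
|502| exceeds 179.4 N, so the toolbox slips down-slope; friction is kinetic, f = μ_k N = 0.15×944.1 = 142 N.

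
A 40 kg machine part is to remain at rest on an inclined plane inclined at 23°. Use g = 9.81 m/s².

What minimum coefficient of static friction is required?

μ_s,min ≈ 0.424

At the slip threshold m g sin θ = μ_s m g cos θ, so μ_s,min = tan θ.
μ_s,min = tan 23° = 0.424.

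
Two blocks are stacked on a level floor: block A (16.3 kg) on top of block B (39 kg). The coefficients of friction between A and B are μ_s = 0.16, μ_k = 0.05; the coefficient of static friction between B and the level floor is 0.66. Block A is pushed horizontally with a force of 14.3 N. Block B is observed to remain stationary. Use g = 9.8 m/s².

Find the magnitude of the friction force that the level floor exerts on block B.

Normal force at the A–B interface: N₁ = m_A g = 159.7 N.
Maximum static friction on A from B: μ_s N₁ = 0.16×159.7 = 25.56 N.
P = 14.3 N is within that limit, so A and B move together (both at rest); the A–B friction is simply f₁ = P = 14.3 N.
By Newton's third law B feels 14.3 N forward from A. With B stationary, the floor's static friction on B balances it: f₂ = 14.3 N (well within μ_s(m_A+m_B)g = 357.7 N).

f ≈ 14.3 N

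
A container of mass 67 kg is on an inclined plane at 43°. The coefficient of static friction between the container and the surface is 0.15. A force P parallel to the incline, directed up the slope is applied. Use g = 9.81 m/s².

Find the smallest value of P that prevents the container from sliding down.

P_min ≈ 376 N

The container tends to slide down (tan θ > μ_s), so at the point of impending slip friction acts up-slope at its limit: f = μ_s N.
P is parallel to the surface, so N = m g cos θ = 481 N.
Along the incline: P + μ_s N = m g sin θ, so P = 448 − 0.15×481 = 376 N.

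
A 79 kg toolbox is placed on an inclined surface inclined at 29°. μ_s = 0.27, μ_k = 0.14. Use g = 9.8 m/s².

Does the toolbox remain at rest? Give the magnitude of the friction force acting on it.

f ≈ 94.8 N

N = m g cos θ = 677 N.
Down-slope weight component: m g sin θ = 375 N.
μ_s N = 183 N.
375 > 183 N, so it slides; kinetic friction f = μ_k N = 0.14×677 = 94.8 N.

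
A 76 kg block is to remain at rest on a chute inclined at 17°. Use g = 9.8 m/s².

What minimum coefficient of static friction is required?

At the slip threshold m g sin θ = μ_s m g cos θ, so μ_s,min = tan θ.
μ_s,min = tan 17° = 0.306.

μ_s,min ≈ 0.306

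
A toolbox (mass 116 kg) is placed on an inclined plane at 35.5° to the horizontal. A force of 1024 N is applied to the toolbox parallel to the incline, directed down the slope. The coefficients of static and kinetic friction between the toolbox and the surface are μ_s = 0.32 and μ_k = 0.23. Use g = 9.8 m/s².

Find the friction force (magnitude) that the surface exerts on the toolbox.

Normal force: N = m g cos θ = 116 × 9.8 × cos 35.5° = 925.5 N.
For equilibrium along the incline the friction force must supply f = m g sin θ + P = 660.1 + 1024 = 1684 N (positive meaning up-slope).
The static-friction ceiling is μ_s N = 0.32 × 925.5 = 296.2 N.
Since |1684| > 296.2 N, static friction cannot hold it; the toolbox slides down the incline and kinetic friction applies: f = μ_k N = 0.23 × 925.5 = 213 N.

f ≈ 213 N (up the incline)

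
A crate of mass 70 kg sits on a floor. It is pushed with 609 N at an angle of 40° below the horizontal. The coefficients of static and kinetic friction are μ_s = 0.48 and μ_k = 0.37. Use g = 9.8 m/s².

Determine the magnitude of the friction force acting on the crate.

f ≈ 467 N

N = m g + P sin α = 686 + 609×sin 40° = 1077 N.
Horizontally, friction must balance P cos α = 466.5 N.
The static-friction limit is μ_s N = 517.2 N.
466.5 ≤ 517.2 N → static; friction equals the required 467 N.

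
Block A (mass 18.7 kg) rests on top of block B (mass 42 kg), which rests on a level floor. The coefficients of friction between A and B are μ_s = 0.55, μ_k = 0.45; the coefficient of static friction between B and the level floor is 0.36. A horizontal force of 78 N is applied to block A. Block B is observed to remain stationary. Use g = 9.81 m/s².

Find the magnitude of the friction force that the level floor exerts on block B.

f ≈ 78 N

Between the blocks, N₁ = m_A g = 183.4 N.
So the A–B interface can sustain at most μ_s N₁ = 100.9 N of static friction.
Since P = 78 N ≤ 100.9 N, A does not slip on B; friction on A equals P = 78 N.
By Newton's third law B feels 78 N forward from A. With B stationary, the floor's static friction on B balances it: f₂ = 78 N (well within μ_s(m_A+m_B)g = 214.4 N).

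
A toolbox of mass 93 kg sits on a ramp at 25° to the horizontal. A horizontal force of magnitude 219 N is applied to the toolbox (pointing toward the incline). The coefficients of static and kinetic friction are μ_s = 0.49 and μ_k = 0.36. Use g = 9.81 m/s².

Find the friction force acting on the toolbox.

f ≈ 187 N (up the incline)

Resolve perpendicular to the incline: N = m g cos θ + P sin θ = 93×9.81×cos 25° + 219×sin 25° = 919.4 N.
Along the incline, the net driving force (taking up-slope positive) is P cos θ − m g sin θ = 198.5 − 385.6 = -187.1 N, so equilibrium requires friction f = 187.1 N (up-slope).
The limit of static friction is μ_s N = 450.5 N.
Since 187.1 N is within the 450.5 N limit, the toolbox stays put and friction is exactly 187 N.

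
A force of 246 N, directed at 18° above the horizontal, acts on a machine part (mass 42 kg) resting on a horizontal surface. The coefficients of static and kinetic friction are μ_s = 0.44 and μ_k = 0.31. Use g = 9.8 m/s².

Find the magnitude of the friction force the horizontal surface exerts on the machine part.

N = m g − P sin α = 411.6 − 246×sin 18° = 335.6 N.
Horizontally, friction must balance P cos α = 234 N.
μ_s N = 0.44 × 335.6 = 147.7 N.
The required friction exceeds μ_s N, so the machine part moves and f = μ_k N = 104 N.

f ≈ 104 N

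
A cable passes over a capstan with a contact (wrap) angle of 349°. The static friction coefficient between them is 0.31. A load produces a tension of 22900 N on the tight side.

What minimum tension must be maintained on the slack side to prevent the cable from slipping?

T_min ≈ 3470 N

Capstan equation at impending slip: T_tight/T_slack = e^{μβ}.
β = 349° = 6.091 rad; e^{μβ} = e^{0.31×6.091} = 6.608.
T_slack = T_tight / e^{μβ} = 22900 / 6.608 = 3470 N.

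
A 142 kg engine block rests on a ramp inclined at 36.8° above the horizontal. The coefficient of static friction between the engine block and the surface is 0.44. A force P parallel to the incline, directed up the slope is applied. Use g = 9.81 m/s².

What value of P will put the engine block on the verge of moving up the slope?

At impending motion up the slope, friction acts down-slope at its limit: f = μ_s N.
P is parallel to the surface, so N = m g cos θ = 1120 N.
Along the incline: P = m g sin θ + μ_s N = 834 + 0.44×1120 = 1330 N.

P ≈ 1330 N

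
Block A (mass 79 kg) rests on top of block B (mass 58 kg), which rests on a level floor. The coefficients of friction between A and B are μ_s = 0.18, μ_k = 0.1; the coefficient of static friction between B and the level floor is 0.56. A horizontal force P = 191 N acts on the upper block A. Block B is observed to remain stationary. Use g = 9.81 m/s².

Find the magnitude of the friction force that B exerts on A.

f ≈ 77.5 N

The normal force B exerts on A is simply A's weight, N₁ = 775 N.
Maximum static friction on A from B: μ_s N₁ = 0.18×775 = 139.5 N.
Since P = 191 N > 139.5 N, A slides on B; the A–B friction is kinetic: f₁ = μ_k N₁ = 0.1×775 = 77.5 N.
B experiences an equal 77.5 N forward from A (third law). B is in equilibrium, so the floor supplies f₂ = 77.5 N of static friction (limit μ_s(m_A+m_B)g = 752.6 N, not exceeded).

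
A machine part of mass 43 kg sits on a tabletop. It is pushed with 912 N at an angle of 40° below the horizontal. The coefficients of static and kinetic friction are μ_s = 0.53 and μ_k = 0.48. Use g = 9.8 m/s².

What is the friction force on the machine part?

f ≈ 484 N

Vertical equilibrium gives N = m g + P sin α = 1008 N.
The horizontal driving force is P cos α = 698.6 N, so equilibrium needs friction f = 698.6 N.
μ_s N = 0.53 × 1008 = 534 N.
698.6 > 534 N → the machine part slides; f = μ_k N = 0.48×1008 = 484 N.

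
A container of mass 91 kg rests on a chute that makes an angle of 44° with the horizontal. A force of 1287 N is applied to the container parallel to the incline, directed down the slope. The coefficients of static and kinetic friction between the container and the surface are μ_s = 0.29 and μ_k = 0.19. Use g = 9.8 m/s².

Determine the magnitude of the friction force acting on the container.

f ≈ 122 N (up the incline)

Normal force: N = m g cos θ = 91 × 9.8 × cos 44° = 641.5 N.
The friction needed for equilibrium is m g sin θ + P = 619.5 + 1287 = 1906 N, measured positive up-slope.
The static-friction ceiling is μ_s N = 0.29 × 641.5 = 186 N.
|1906| exceeds 186 N, so the container slips down-slope; friction is kinetic, f = μ_k N = 0.19×641.5 = 122 N.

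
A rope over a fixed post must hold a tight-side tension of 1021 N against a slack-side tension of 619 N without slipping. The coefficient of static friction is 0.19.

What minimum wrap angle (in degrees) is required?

T₂/T₁ = e^{μβ} → β = ln(T₂/T₁)/μ.
β = ln(1021/619)/0.19 = 0.5004/0.19 = 2.634 rad.
In degrees: β = 2.634 × 180/π = 151°.

β_min ≈ 151°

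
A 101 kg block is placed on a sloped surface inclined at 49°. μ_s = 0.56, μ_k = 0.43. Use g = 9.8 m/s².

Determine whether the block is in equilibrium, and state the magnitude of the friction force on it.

N = m g cos θ = 649 N.
Down-slope weight component: m g sin θ = 747 N.
μ_s N = 364 N.
747 > 364 N, so it slides; kinetic friction f = μ_k N = 0.43×649 = 279 N.

f ≈ 279 N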